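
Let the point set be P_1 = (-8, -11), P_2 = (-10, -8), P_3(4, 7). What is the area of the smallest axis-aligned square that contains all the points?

The bounding box has width 14 and height 18.
An axis-aligned square enclosing the set must have side ≥ max(width, height).
So the minimum side is max(14, 18) = 18.
Area = 18² = 324.

324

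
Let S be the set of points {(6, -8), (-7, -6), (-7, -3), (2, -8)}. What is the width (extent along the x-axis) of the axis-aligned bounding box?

max x = 6, min x = -7, so width = 13.

13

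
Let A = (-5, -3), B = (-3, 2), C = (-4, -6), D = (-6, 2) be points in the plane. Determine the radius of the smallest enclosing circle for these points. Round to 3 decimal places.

4.155

The minimum enclosing circle of a finite set is fixed by two of the points (as a diameter) or three (as a circumcircle).
The minimum enclosing circle is determined by three boundary points: B, C, D.
Their circumcentre is (-4.5, -1.875) with r² = 17.265625.
The farthest remaining point A is at distance² 1.515625 ≤ 17.265625.
r = √(17.265625) ≈ 4.155.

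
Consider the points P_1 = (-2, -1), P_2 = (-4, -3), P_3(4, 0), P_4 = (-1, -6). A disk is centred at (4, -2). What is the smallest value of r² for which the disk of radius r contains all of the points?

65

The required radius is the distance from (4, -2) to the farthest point.
Squared distances: 37, 65, 4, 41.
Maximum is 65, attained at P_2.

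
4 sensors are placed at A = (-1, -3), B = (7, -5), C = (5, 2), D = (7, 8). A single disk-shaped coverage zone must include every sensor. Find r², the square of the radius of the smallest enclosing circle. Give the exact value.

The minimum enclosing circle of a finite set is fixed by two of the points (as a diameter) or three (as a circumcircle).
The minimum enclosing circle is determined by three boundary points: A, B, D.
Their circumcentre is (4.375, 1.5) with r² = 49.140625.
The farthest remaining point C is at distance² 0.640625 ≤ 49.140625.

49.140625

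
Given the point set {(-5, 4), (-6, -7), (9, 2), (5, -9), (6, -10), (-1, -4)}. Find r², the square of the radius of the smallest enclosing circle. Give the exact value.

134725/1682

The minimum enclosing circle is determined by three boundary points: (-5, 4), (9, 2), (6, -10).
Their circumcentre is (71/58, -141/58) with r² = 134725/1682.
The farthest remaining point (-6, -7) is at distance² 122893/1682 ≤ 134725/1682.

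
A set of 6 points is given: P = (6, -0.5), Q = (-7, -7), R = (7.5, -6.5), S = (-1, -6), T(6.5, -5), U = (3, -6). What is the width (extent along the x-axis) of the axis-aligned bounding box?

max x = 7.5, min x = -7, so width = 14.5.

14.5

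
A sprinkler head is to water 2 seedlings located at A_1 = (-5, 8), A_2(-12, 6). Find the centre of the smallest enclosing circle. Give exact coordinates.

The smallest circle enclosing two points has them as diameter endpoints.
Centre = midpoint = (-8.5, 7); r² = |A_1A_2|²/4 = 53/4 = 13.25.
Centre = (-8.5, 7).

(-8.5, 7)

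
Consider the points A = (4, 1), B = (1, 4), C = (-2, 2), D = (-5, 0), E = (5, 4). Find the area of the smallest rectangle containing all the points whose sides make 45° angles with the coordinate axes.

In coordinates u = x + y, v = x − y the rectangle is axis-aligned; the map (x,y)→(u,v) scales areas by 2.
u-values: 5, 5, 0, -5, 9; range = 9 − (-5) = 14.
v-values: 3, -3, -4, -5, 1; range = 3 − (-5) = 8.
Area = (14 × 8) / 2 = 56.

56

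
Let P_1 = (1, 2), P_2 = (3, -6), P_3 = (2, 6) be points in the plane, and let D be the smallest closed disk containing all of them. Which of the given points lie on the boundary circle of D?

P_2, P_3

Side lengths²: P_1P_2² = 68, P_1P_3² = 17, P_2P_3² = 145.
Since P_2P_3² = 145 ≥ 68 + 17 = 85, the angle opposite P_2P_3 is not acute, so the smallest enclosing circle has P_2P_3 as diameter.
Centre = midpoint of P_2P_3 = (2.5, 0), r² = 145/4 = 36.25.
The points at distance exactly r from the centre are P_2, P_3 — 2 points.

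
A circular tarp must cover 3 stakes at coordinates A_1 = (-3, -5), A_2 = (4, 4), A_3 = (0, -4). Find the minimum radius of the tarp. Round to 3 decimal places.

5.701

Side lengths²: A_1A_2² = 130, A_1A_3² = 10, A_2A_3² = 80.
Since A_1A_2² = 130 ≥ 80 + 10 = 90, the angle opposite A_1A_2 is not acute, so the smallest enclosing circle has A_1A_2 as diameter.
Centre = midpoint of A_1A_2 = (0.5, -0.5), r² = 130/4 = 32.5.
r = √(32.5) ≈ 5.701.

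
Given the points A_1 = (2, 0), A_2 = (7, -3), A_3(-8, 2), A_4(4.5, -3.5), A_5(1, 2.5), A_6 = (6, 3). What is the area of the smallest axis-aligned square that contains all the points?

The bounding box has width 15 and height 6.5.
An axis-aligned square enclosing the set must have side ≥ max(width, height).
So the minimum side is max(15, 6.5) = 15.
Area = 15² = 225.

225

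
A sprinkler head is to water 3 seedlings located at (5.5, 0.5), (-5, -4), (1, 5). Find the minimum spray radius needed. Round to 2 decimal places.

Call the three points A, B, C in the order given.
Side lengths²: AB² = 130.5, AC² = 40.5, BC² = 117.
Since AB² = 130.5 < 117 + 40.5 = 157.5, the triangle is acute, so the smallest enclosing circle is the circumcircle.
Circumcentre = (-0.2, -0.7), r² = 33.93.
r = √(33.93) ≈ 5.82.

5.82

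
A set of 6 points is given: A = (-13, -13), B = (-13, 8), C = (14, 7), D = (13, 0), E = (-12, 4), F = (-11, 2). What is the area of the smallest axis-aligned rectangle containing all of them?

x ranges over [-13, 14], width 27.
y ranges over [-13, 8], height 21.
Area = 27 × 21 = 567.

567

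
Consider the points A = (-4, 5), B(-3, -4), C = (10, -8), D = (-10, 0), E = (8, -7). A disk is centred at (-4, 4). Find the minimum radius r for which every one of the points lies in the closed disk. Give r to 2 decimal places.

The required radius is the distance from (-4, 4) to the farthest point.
Squared distances: 1, 65, 340, 52, 265.
Maximum is 340, attained at C.
r = √340 ≈ 18.44.

18.44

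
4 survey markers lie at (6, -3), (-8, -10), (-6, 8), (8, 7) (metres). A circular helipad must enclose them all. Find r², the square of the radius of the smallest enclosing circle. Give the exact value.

By Welzl's lemma the MEC is supported by two points (diametrically opposite) or three points (on a circumcircle).
The farthest pair is (-8, -10)–(8, 7) with squared distance 545. The circle on this segment as diameter has centre (0, -1.5) and r² = 545/4 = 136.25.
Check (6, -3): distance² to centre = 38.25 ≤ 136.25, so it lies inside.
All remaining points lie in this disk, and no smaller disk contains both endpoints, so this is the minimum enclosing circle.

136.25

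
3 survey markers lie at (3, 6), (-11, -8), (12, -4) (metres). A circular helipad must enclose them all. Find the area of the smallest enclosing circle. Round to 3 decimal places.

429.228

Call the three points A, B, C in the order given.
Side lengths²: AB² = 392, AC² = 181, BC² = 545.
Since BC² = 545 < 392 + 181 = 573, the triangle is acute, so the smallest enclosing circle is the circumcircle.
Circumcentre = (15/38, -205/38), r² = 98645/722.
Area = π·r² = π·98645/722 ≈ 429.228.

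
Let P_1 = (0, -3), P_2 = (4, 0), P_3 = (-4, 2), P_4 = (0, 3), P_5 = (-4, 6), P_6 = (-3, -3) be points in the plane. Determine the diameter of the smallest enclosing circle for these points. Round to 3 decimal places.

The minimum enclosing circle of a finite set is fixed by two of the points (as a diameter) or three (as a circumcircle).
The minimum enclosing circle is determined by three boundary points: P_2, P_5, P_6.
Their circumcentre is (-10/11, 59/33) with r² = 29725/1089.
The farthest remaining point P_1 is at distance² 25864/1089 ≤ 29725/1089.
Diameter = 2r = 2√(29725/1089) ≈ 10.449.

10.449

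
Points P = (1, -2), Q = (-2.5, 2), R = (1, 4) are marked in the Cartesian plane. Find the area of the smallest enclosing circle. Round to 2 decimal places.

29.43

Side lengths²: PQ² = 28.25, PR² = 36, QR² = 16.25.
Since PR² = 36 < 28.25 + 16.25 = 44.5, the triangle is acute, so the smallest enclosing circle is the circumcircle.
Circumcentre = (11/28, 1), r² = 7345/784.
Area = π·r² = π·7345/784 ≈ 29.43.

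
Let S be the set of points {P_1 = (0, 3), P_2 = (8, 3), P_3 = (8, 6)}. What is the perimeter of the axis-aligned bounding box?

Width = max x − min x = 8 − 0 = 8.
Height = max y − min y = 6 − 3 = 3.
Perimeter = 2(8 + 3) = 22.

22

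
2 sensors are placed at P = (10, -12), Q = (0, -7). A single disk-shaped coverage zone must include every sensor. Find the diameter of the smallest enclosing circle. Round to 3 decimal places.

The smallest circle enclosing two points has them as diameter endpoints.
Centre = midpoint = (5, -9.5); r² = |PQ|²/4 = 125/4 = 31.25.
Diameter = 2r = 2√(31.25) ≈ 11.180.

11.180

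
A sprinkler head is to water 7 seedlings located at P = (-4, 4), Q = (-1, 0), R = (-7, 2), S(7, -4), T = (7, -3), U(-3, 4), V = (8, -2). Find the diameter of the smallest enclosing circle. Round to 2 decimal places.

15.52

The minimum enclosing circle of a finite set is fixed by two of the points (as a diameter) or three (as a circumcircle).
The farthest pair is R–V with squared distance 241. The circle on this segment as diameter has centre (0.5, 0) and r² = 241/4 = 60.25.
Check P: distance² to centre = 36.25 ≤ 60.25, so it lies inside.
All remaining points lie in this disk, and no smaller disk contains both endpoints, so this is the minimum enclosing circle.
Diameter = 2r = 2√(60.25) ≈ 15.52.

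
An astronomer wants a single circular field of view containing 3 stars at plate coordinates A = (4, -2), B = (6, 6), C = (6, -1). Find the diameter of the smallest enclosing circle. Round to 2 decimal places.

8.25

Side lengths²: AB² = 68, AC² = 5, BC² = 49.
Since AB² = 68 ≥ 49 + 5 = 54, the angle opposite AB is not acute, so the smallest enclosing circle has AB as diameter.
Centre = midpoint of AB = (5, 2), r² = 68/4 = 17.
Diameter = 2r = 2√17 ≈ 8.25.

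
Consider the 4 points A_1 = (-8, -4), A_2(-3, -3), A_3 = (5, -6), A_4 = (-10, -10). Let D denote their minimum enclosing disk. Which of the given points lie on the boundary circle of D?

A_3, A_4

A smallest enclosing disk is always determined by at most three of the input points on its boundary.
The farthest pair is A_3–A_4 with squared distance 241. The circle on this segment as diameter has centre (-2.5, -8) and r² = 241/4 = 60.25.
Check A_1: distance² to centre = 46.25 ≤ 60.25, so it lies inside.
All remaining points lie in this disk, and no smaller disk contains both endpoints, so this is the minimum enclosing circle.
The points at distance exactly r from the centre are A_3, A_4 — 2 points.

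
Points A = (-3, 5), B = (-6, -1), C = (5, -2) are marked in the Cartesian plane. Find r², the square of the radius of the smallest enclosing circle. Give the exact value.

Side lengths²: AB² = 45, AC² = 113, BC² = 122.
Since BC² = 122 < 113 + 45 = 158, the triangle is acute, so the smallest enclosing circle is the circumcircle.
Circumcentre = (-17/46, -3/46), r² = 34465/1058.

34465/1058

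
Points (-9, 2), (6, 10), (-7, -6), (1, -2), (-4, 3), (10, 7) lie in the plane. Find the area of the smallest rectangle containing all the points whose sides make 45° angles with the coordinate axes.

In coordinates u = x + y, v = x − y the rectangle is axis-aligned; the map (x,y)→(u,v) scales areas by 2.
u-values: -7, 16, -13, -1, -1, 17; range = 17 − (-13) = 30.
v-values: -11, -4, -1, 3, -7, 3; range = 3 − (-11) = 14.
Area = (30 × 14) / 2 = 210.

210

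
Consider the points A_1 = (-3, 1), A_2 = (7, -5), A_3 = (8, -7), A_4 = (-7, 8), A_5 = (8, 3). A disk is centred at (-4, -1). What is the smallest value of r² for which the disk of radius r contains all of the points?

The required radius is the distance from (-4, -1) to the farthest point.
Squared distances: 5, 137, 180, 90, 160.
Maximum is 180, attained at A_3.

180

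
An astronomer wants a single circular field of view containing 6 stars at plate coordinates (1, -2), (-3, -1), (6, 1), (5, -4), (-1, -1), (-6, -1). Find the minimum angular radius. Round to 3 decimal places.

By Welzl's lemma the MEC is supported by two points (diametrically opposite) or three points (on a circumcircle).
The minimum enclosing circle is determined by three boundary points: (6, 1), (5, -4), (-6, -1).
Their circumcentre is (2/29, -12/29) with r² = 31265/841.
The farthest remaining point (-3, -1) is at distance² 8210/841 ≤ 31265/841.
r = √(31265/841) ≈ 6.097.

6.097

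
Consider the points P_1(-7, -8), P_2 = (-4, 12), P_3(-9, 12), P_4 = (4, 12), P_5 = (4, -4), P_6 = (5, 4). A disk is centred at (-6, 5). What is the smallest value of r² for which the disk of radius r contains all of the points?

181

The required radius is the distance from (-6, 5) to the farthest point.
Squared distances: 170, 53, 58, 149, 181, 122.
Maximum is 181, attained at P_5.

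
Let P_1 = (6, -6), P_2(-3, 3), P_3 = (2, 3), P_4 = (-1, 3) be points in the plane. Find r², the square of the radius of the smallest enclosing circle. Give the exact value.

40.5

A smallest enclosing disk is always determined by at most three of the input points on its boundary.
The farthest pair is P_1–P_2 with squared distance 162. The circle on this segment as diameter has centre (1.5, -1.5) and r² = 162/4 = 40.5.
Check P_3: distance² to centre = 20.5 ≤ 40.5, so it lies inside.
All remaining points lie in this disk, and no smaller disk contains both endpoints, so this is the minimum enclosing circle.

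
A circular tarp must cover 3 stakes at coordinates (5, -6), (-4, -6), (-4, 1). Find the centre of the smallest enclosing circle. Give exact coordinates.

Call the three points A, B, C in the order given.
Side lengths²: AB² = 81, AC² = 130, BC² = 49.
Since AC² = 130 ≥ 81 + 49 = 130, the angle opposite AC is not acute, so the smallest enclosing circle has AC as diameter.
Centre = midpoint of AC = (0.5, -2.5), r² = 130/4 = 32.5.
Centre = (0.5, -2.5).

(0.5, -2.5)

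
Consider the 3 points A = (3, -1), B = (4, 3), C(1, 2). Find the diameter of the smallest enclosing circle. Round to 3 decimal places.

Side lengths²: AB² = 17, AC² = 13, BC² = 10.
Since AB² = 17 < 13 + 10 = 23, the triangle is acute, so the smallest enclosing circle is the circumcircle.
Circumcentre = (65/22, 25/22), r² = 1105/242.
Diameter = 2r = 2√(1105/242) ≈ 4.274.

4.274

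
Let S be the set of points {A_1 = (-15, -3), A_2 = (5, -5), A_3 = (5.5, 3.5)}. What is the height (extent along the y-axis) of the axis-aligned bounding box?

max y = 3.5, min y = -5, so height = 8.5.

8.5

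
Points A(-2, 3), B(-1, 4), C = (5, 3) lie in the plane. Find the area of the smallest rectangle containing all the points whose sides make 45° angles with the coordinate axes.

In coordinates u = x + y, v = x − y the rectangle is axis-aligned; the map (x,y)→(u,v) scales areas by 2.
u-values: 1, 3, 8; range = 8 − 1 = 7.
v-values: -5, -5, 2; range = 2 − (-5) = 7.
Area = (7 × 7) / 2 = 24.5.

24.5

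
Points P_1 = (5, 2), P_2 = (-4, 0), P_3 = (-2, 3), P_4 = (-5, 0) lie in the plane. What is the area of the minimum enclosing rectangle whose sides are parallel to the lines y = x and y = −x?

48

In coordinates u = x + y, v = x − y the rectangle is axis-aligned; the map (x,y)→(u,v) scales areas by 2.
u-values: 7, -4, 1, -5; range = 7 − (-5) = 12.
v-values: 3, -4, -5, -5; range = 3 − (-5) = 8.
Area = (12 × 8) / 2 = 48.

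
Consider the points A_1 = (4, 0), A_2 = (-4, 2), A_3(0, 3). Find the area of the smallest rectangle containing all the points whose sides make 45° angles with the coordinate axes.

30

In coordinates u = x + y, v = x − y the rectangle is axis-aligned; the map (x,y)→(u,v) scales areas by 2.
u-values: 4, -2, 3; range = 4 − (-2) = 6.
v-values: 4, -6, -3; range = 4 − (-6) = 10.
Area = (6 × 10) / 2 = 30.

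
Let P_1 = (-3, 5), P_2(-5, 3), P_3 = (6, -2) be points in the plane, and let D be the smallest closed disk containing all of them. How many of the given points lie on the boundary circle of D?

Side lengths²: P_1P_2² = 8, P_1P_3² = 130, P_2P_3² = 146.
Since P_2P_3² = 146 ≥ 130 + 8 = 138, the angle opposite P_2P_3 is not acute, so the smallest enclosing circle has P_2P_3 as diameter.
Centre = midpoint of P_2P_3 = (0.5, 0.5), r² = 146/4 = 36.5.
The points at distance exactly r from the centre are P_2, P_3 — 2 points.

2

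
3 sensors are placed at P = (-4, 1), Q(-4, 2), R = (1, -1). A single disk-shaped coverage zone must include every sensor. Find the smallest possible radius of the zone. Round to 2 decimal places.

2.92

Side lengths²: PQ² = 1, PR² = 29, QR² = 34.
Since QR² = 34 ≥ 29 + 1 = 30, the angle opposite QR is not acute, so the smallest enclosing circle has QR as diameter.
Centre = midpoint of QR = (-1.5, 0.5), r² = 34/4 = 8.5.
r = √(8.5) ≈ 2.92.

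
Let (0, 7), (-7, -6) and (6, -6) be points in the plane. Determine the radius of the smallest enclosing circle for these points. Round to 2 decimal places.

Call the three points A, B, C in the order given.
Side lengths²: AB² = 218, AC² = 205, BC² = 169.
Since AB² = 218 < 205 + 169 = 374, the triangle is acute, so the smallest enclosing circle is the circumcircle.
Circumcentre = (-0.5, -29/26), r² = 22345/338.
r = √(22345/338) ≈ 8.13.

8.13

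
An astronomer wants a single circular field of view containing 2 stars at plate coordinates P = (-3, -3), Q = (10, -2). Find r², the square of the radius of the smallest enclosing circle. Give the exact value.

The smallest circle enclosing two points has them as diameter endpoints.
Centre = midpoint = (3.5, -2.5); r² = |PQ|²/4 = 170/4 = 42.5.

42.5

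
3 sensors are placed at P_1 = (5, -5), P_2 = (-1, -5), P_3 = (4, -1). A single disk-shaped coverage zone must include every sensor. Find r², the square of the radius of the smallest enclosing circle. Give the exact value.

Side lengths²: P_1P_2² = 36, P_1P_3² = 17, P_2P_3² = 41.
Since P_2P_3² = 41 < 36 + 17 = 53, the triangle is acute, so the smallest enclosing circle is the circumcircle.
Circumcentre = (2, -3.625), r² = 10.890625.

10.890625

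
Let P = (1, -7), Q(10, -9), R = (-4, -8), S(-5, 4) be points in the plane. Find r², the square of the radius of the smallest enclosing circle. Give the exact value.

By Welzl's lemma the MEC is supported by two points (diametrically opposite) or three points (on a circumcircle).
The farthest pair is Q–S with squared distance 394. The circle on this segment as diameter has centre (2.5, -2.5) and r² = 394/4 = 98.5.
Check P: distance² to centre = 22.5 ≤ 98.5, so it lies inside.
All remaining points lie in this disk, and no smaller disk contains both endpoints, so this is the minimum enclosing circle.

98.5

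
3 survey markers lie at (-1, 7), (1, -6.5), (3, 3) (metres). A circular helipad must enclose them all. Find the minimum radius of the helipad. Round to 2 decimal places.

Call the three points A, B, C in the order given.
Side lengths²: AB² = 186.25, AC² = 32, BC² = 94.25.
Since AB² = 186.25 ≥ 94.25 + 32 = 126.25, the angle opposite AB is not acute, so the smallest enclosing circle has AB as diameter.
Centre = midpoint of AB = (0, 0.25), r² = 186.25/4 = 46.5625.
r = √(46.5625) ≈ 6.82.

6.82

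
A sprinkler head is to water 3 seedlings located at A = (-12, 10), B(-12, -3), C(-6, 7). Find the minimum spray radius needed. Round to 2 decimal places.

6.52

Side lengths²: AB² = 169, AC² = 45, BC² = 136.
Since AB² = 169 < 136 + 45 = 181, the triangle is acute, so the smallest enclosing circle is the circumcircle.
Circumcentre = (-11.5, 3.5), r² = 42.5.
r = √(42.5) ≈ 6.52.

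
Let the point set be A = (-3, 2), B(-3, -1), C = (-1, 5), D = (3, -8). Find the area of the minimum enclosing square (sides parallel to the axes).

The bounding box has width 6 and height 13.
An axis-aligned square enclosing the set must have side ≥ max(width, height).
So the minimum side is max(6, 13) = 13.
Area = 13² = 169.

169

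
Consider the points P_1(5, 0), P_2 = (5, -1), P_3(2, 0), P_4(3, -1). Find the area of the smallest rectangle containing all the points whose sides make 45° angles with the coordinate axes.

In coordinates u = x + y, v = x − y the rectangle is axis-aligned; the map (x,y)→(u,v) scales areas by 2.
u-values: 5, 4, 2, 2; range = 5 − 2 = 3.
v-values: 5, 6, 2, 4; range = 6 − 2 = 4.
Area = (3 × 4) / 2 = 6.

6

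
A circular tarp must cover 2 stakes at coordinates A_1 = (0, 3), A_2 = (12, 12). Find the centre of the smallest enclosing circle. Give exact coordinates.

(6, 7.5)

The smallest circle enclosing two points has them as diameter endpoints.
Centre = midpoint = (6, 7.5); r² = |A_1A_2|²/4 = 225/4 = 56.25.
Centre = (6, 7.5).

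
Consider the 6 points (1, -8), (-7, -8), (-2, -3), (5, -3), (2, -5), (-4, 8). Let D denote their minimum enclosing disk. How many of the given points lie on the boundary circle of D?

3

The minimum enclosing circle of a finite set is fixed by two of the points (as a diameter) or three (as a circumcircle).
The minimum enclosing circle is determined by three boundary points: (1, -8), (-7, -8), (-4, 8).
Their circumcentre is (-3, -0.46875) with r² = 72.7197265625.
The farthest remaining point (5, -3) is at distance² 70.4072265625 ≤ 72.7197265625.
The points at distance exactly r from the centre are (1, -8), (-7, -8), (-4, 8) — 3 points.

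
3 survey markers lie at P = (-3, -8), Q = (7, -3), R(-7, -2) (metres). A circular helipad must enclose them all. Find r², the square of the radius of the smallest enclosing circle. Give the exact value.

49.25

Side lengths²: PQ² = 125, PR² = 52, QR² = 197.
Since QR² = 197 ≥ 125 + 52 = 177, the angle opposite QR is not acute, so the smallest enclosing circle has QR as diameter.
Centre = midpoint of QR = (0, -2.5), r² = 197/4 = 49.25.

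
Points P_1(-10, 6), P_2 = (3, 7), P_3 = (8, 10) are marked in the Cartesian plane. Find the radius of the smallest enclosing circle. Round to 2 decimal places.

9.22

Side lengths²: P_1P_2² = 170, P_1P_3² = 340, P_2P_3² = 34.
Since P_1P_3² = 340 ≥ 170 + 34 = 204, the angle opposite P_1P_3 is not acute, so the smallest enclosing circle has P_1P_3 as diameter.
Centre = midpoint of P_1P_3 = (-1, 8), r² = 340/4 = 85.
r = √85 ≈ 9.22.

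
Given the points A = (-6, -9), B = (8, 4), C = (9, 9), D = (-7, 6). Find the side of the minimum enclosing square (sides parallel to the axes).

18

The bounding box has width 16 and height 18.
An axis-aligned square enclosing the set must have side ≥ max(width, height).
So the minimum side is max(16, 18) = 18.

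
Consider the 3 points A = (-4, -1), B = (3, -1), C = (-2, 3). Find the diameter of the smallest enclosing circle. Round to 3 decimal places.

7.159

Side lengths²: AB² = 49, AC² = 20, BC² = 41.
Since AB² = 49 < 41 + 20 = 61, the triangle is acute, so the smallest enclosing circle is the circumcircle.
Circumcentre = (-0.5, -0.25), r² = 12.8125.
Diameter = 2r = 2√(12.8125) ≈ 7.159.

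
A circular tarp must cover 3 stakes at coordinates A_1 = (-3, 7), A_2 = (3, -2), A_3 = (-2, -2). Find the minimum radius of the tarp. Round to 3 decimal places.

5.408

Side lengths²: A_1A_2² = 117, A_1A_3² = 82, A_2A_3² = 25.
Since A_1A_2² = 117 ≥ 82 + 25 = 107, the angle opposite A_1A_2 is not acute, so the smallest enclosing circle has A_1A_2 as diameter.
Centre = midpoint of A_1A_2 = (0, 2.5), r² = 117/4 = 29.25.
r = √(29.25) ≈ 5.408.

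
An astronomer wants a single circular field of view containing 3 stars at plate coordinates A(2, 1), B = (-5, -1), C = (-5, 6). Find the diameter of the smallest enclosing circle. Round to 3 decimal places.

Side lengths²: AB² = 53, AC² = 74, BC² = 49.
Since AC² = 74 < 53 + 49 = 102, the triangle is acute, so the smallest enclosing circle is the circumcircle.
Circumcentre = (-31/14, 2.5), r² = 1961/98.
Diameter = 2r = 2√(1961/98) ≈ 8.947.

8.947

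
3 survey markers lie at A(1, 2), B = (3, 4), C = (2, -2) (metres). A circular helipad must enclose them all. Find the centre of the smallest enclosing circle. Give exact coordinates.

Side lengths²: AB² = 8, AC² = 17, BC² = 37.
Since BC² = 37 ≥ 17 + 8 = 25, the angle opposite BC is not acute, so the smallest enclosing circle has BC as diameter.
Centre = midpoint of BC = (2.5, 1), r² = 37/4 = 9.25.
Centre = (2.5, 1).

(2.5, 1)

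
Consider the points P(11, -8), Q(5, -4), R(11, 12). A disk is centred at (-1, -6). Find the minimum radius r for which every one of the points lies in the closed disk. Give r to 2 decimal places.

21.63

The required radius is the distance from (-1, -6) to the farthest point.
Squared distances: 148, 40, 468.
Maximum is 468, attained at R.
r = √468 ≈ 21.63.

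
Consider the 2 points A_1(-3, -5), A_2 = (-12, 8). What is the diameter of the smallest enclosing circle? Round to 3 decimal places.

The smallest circle enclosing two points has them as diameter endpoints.
Centre = midpoint = (-7.5, 1.5); r² = |A_1A_2|²/4 = 250/4 = 62.5.
Diameter = 2r = 2√(62.5) ≈ 15.811.

15.811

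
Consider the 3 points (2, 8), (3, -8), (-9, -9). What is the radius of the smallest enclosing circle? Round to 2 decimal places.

10.12

Call the three points A, B, C in the order given.
Side lengths²: AB² = 257, AC² = 410, BC² = 145.
Since AC² = 410 ≥ 257 + 145 = 402, the angle opposite AC is not acute, so the smallest enclosing circle has AC as diameter.
Centre = midpoint of AC = (-3.5, -0.5), r² = 410/4 = 102.5.
r = √(102.5) ≈ 10.12.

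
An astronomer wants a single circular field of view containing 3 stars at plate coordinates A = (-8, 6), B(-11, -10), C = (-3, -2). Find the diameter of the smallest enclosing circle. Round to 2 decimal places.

Side lengths²: AB² = 265, AC² = 89, BC² = 128.
Since AB² = 265 ≥ 128 + 89 = 217, the angle opposite AB is not acute, so the smallest enclosing circle has AB as diameter.
Centre = midpoint of AB = (-9.5, -2), r² = 265/4 = 66.25.
Diameter = 2r = 2√(66.25) ≈ 16.28.

16.28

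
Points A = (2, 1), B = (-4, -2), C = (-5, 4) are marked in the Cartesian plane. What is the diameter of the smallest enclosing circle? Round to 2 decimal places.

Side lengths²: AB² = 45, AC² = 58, BC² = 37.
Since AC² = 58 < 45 + 37 = 82, the triangle is acute, so the smallest enclosing circle is the circumcircle.
Circumcentre = (-51/26, 37/26), r² = 5365/338.
Diameter = 2r = 2√(5365/338) ≈ 7.97.

7.97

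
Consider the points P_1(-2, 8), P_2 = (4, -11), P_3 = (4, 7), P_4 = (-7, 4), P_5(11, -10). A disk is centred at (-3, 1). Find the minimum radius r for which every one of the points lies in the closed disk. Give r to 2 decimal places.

The required radius is the distance from (-3, 1) to the farthest point.
Squared distances: 50, 193, 85, 25, 317.
Maximum is 317, attained at P_5.
r = √317 ≈ 17.80.

17.80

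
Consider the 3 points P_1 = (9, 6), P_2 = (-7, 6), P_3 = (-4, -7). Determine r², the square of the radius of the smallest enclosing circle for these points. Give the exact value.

Side lengths²: P_1P_2² = 256, P_1P_3² = 338, P_2P_3² = 178.
Since P_1P_3² = 338 < 256 + 178 = 434, the triangle is acute, so the smallest enclosing circle is the circumcircle.
Circumcentre = (1, 1), r² = 89.

89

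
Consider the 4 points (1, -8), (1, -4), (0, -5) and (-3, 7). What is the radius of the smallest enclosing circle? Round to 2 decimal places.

By Welzl's lemma the MEC is supported by two points (diametrically opposite) or three points (on a circumcircle).
The farthest pair is (1, -8)–(-3, 7) with squared distance 241. The circle on this segment as diameter has centre (-1, -0.5) and r² = 241/4 = 60.25.
Check (1, -4): distance² to centre = 16.25 ≤ 60.25, so it lies inside.
All remaining points lie in this disk, and no smaller disk contains both endpoints, so this is the minimum enclosing circle.
r = √(60.25) ≈ 7.76.

7.76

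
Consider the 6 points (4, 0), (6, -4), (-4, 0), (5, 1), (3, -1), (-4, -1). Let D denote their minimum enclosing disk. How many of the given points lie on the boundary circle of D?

2

A smallest enclosing disk is always determined by at most three of the input points on its boundary.
The farthest pair is (6, -4)–(-4, 0) with squared distance 116. The circle on this segment as diameter has centre (1, -2) and r² = 116/4 = 29.
Check (4, 0): distance² to centre = 13 ≤ 29, so it lies inside.
All remaining points lie in this disk, and no smaller disk contains both endpoints, so this is the minimum enclosing circle.
The points at distance exactly r from the centre are (6, -4), (-4, 0) — 2 points.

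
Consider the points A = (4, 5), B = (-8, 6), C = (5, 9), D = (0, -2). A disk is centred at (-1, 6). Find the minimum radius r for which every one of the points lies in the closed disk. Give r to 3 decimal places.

8.062

The required radius is the distance from (-1, 6) to the farthest point.
Squared distances: 26, 49, 45, 65.
Maximum is 65, attained at D.
r = √65 ≈ 8.062.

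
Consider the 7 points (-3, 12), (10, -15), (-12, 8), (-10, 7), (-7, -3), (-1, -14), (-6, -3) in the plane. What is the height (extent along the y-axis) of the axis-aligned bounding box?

max y = 12, min y = -15, so height = 27.

27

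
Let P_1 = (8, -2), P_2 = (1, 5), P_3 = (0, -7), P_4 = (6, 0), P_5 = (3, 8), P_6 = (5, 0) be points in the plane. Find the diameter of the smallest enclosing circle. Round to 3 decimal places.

By Welzl's lemma the MEC is supported by two points (diametrically opposite) or three points (on a circumcircle).
The farthest pair is P_3–P_5 with squared distance 234. The circle on this segment as diameter has centre (1.5, 0.5) and r² = 234/4 = 58.5.
Check P_1: distance² to centre = 48.5 ≤ 58.5, so it lies inside.
All remaining points lie in this disk, and no smaller disk contains both endpoints, so this is the minimum enclosing circle.
Diameter = 2r = 2√(58.5) ≈ 15.297.

15.297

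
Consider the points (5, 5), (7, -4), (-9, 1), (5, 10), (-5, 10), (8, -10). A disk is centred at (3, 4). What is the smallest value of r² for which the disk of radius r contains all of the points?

221

The required radius is the distance from (3, 4) to the farthest point.
Squared distances: 5, 80, 153, 40, 100, 221.
Maximum is 221, attained at (8, -10).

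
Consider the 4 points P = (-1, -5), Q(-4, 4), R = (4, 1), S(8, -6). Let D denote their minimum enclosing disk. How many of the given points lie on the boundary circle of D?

2

By Welzl's lemma the MEC is supported by two points (diametrically opposite) or three points (on a circumcircle).
The farthest pair is Q–S with squared distance 244. The circle on this segment as diameter has centre (2, -1) and r² = 244/4 = 61.
Check P: distance² to centre = 25 ≤ 61, so it lies inside.
All remaining points lie in this disk, and no smaller disk contains both endpoints, so this is the minimum enclosing circle.
The points at distance exactly r from the centre are Q, S — 2 points.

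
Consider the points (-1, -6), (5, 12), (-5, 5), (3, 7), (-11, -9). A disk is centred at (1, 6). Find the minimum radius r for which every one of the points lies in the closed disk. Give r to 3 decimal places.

19.209

The required radius is the distance from (1, 6) to the farthest point.
Squared distances: 148, 52, 37, 5, 369.
Maximum is 369, attained at (-11, -9).
r = √369 ≈ 19.209.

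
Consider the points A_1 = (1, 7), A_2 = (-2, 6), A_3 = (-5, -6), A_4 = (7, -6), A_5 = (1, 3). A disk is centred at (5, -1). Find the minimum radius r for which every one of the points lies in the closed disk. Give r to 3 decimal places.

11.180

The required radius is the distance from (5, -1) to the farthest point.
Squared distances: 80, 98, 125, 29, 32.
Maximum is 125, attained at A_3.
r = √125 ≈ 11.180.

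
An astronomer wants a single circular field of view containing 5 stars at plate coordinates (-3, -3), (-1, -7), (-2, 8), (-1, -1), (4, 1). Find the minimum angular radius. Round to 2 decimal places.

By Welzl's lemma the MEC is supported by two points (diametrically opposite) or three points (on a circumcircle).
The farthest pair is (-1, -7)–(-2, 8) with squared distance 226. The circle on this segment as diameter has centre (-1.5, 0.5) and r² = 226/4 = 56.5.
Check (-3, -3): distance² to centre = 14.5 ≤ 56.5, so it lies inside.
All remaining points lie in this disk, and no smaller disk contains both endpoints, so this is the minimum enclosing circle.
r = √(56.5) ≈ 7.52.

7.52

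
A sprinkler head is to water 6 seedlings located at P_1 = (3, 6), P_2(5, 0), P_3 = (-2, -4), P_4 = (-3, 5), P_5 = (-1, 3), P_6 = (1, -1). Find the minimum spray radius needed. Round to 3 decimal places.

The farthest pair is P_1–P_3 with squared distance 125. The circle on this segment as diameter has centre (0.5, 1) and r² = 125/4 = 31.25.
Check P_2: distance² to centre = 21.25 ≤ 31.25, so it lies inside.
All remaining points lie in this disk, and no smaller disk contains both endpoints, so this is the minimum enclosing circle.
r = √(31.25) ≈ 5.590.

5.590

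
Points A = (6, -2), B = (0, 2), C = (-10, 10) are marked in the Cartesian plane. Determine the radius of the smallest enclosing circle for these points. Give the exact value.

10

Side lengths²: AB² = 52, AC² = 400, BC² = 164.
Since AC² = 400 ≥ 164 + 52 = 216, the angle opposite AC is not acute, so the smallest enclosing circle has AC as diameter.
Centre = midpoint of AC = (-2, 4), r² = 400/4 = 100.
r = √100 = 10.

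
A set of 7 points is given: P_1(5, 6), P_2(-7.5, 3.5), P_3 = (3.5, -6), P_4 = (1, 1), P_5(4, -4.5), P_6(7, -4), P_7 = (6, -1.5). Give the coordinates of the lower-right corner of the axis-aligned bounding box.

(7, -6)

x-range [-7.5, 7], y-range [-6, 6].
The lower-right corner is (7, -6).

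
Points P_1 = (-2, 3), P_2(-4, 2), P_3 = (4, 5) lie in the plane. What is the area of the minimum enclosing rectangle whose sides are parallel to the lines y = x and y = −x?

27.5

In coordinates u = x + y, v = x − y the rectangle is axis-aligned; the map (x,y)→(u,v) scales areas by 2.
u-values: 1, -2, 9; range = 9 − (-2) = 11.
v-values: -5, -6, -1; range = -1 − (-6) = 5.
Area = (11 × 5) / 2 = 27.5.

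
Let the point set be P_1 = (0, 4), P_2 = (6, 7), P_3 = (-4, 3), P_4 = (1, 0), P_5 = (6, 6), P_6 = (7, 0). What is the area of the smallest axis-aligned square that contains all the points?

121

The bounding box has width 11 and height 7.
An axis-aligned square enclosing the set must have side ≥ max(width, height).
So the minimum side is max(11, 7) = 11.
Area = 11² = 121.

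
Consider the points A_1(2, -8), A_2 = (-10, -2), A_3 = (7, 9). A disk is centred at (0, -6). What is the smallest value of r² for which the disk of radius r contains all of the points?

274

The required radius is the distance from (0, -6) to the farthest point.
Squared distances: 8, 116, 274.
Maximum is 274, attained at A_3.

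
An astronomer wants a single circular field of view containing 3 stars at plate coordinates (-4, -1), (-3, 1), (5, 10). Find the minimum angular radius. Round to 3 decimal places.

7.106

Call the three points A, B, C in the order given.
Side lengths²: AB² = 5, AC² = 202, BC² = 145.
Since AC² = 202 ≥ 145 + 5 = 150, the angle opposite AC is not acute, so the smallest enclosing circle has AC as diameter.
Centre = midpoint of AC = (0.5, 4.5), r² = 202/4 = 50.5.
r = √(50.5) ≈ 7.106.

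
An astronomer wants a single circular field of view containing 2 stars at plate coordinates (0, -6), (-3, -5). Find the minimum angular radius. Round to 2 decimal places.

1.58

The smallest circle enclosing two points has them as diameter endpoints.
Centre = midpoint = (-1.5, -5.5); r² = |(0, -6)−(-3, -5)|²/4 = 10/4 = 2.5.
r = √(2.5) ≈ 1.58.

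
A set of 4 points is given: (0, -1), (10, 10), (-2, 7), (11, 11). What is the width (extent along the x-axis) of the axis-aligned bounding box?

max x = 11, min x = -2, so width = 13.

13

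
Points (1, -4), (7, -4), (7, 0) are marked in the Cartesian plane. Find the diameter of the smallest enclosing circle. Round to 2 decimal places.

7.21

Call the three points A, B, C in the order given.
Side lengths²: AB² = 36, AC² = 52, BC² = 16.
Since AC² = 52 ≥ 36 + 16 = 52, the angle opposite AC is not acute, so the smallest enclosing circle has AC as diameter.
Centre = midpoint of AC = (4, -2), r² = 52/4 = 13.
Diameter = 2r = 2√13 ≈ 7.21.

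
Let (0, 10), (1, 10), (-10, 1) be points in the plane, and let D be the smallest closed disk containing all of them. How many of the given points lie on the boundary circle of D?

2

Call the three points A, B, C in the order given.
Side lengths²: AB² = 1, AC² = 181, BC² = 202.
Since BC² = 202 ≥ 181 + 1 = 182, the angle opposite BC is not acute, so the smallest enclosing circle has BC as diameter.
Centre = midpoint of BC = (-4.5, 5.5), r² = 202/4 = 50.5.
The points at distance exactly r from the centre are (1, 10), (-10, 1) — 2 points.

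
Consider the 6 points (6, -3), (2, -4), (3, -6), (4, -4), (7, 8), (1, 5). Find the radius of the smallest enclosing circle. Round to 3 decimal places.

7.280

By Welzl's lemma the MEC is supported by two points (diametrically opposite) or three points (on a circumcircle).
The farthest pair is (3, -6)–(7, 8) with squared distance 212. The circle on this segment as diameter has centre (5, 1) and r² = 212/4 = 53.
Check (6, -3): distance² to centre = 17 ≤ 53, so it lies inside.
All remaining points lie in this disk, and no smaller disk contains both endpoints, so this is the minimum enclosing circle.
r = √53 ≈ 7.280.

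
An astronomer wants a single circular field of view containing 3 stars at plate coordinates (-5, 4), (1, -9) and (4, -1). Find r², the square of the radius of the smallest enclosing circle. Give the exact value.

51.25

Call the three points A, B, C in the order given.
Side lengths²: AB² = 205, AC² = 106, BC² = 73.
Since AB² = 205 ≥ 106 + 73 = 179, the angle opposite AB is not acute, so the smallest enclosing circle has AB as diameter.
Centre = midpoint of AB = (-2, -2.5), r² = 205/4 = 51.25.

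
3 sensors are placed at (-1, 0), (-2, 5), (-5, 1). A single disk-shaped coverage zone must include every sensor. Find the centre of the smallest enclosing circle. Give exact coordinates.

Call the three points A, B, C in the order given.
Side lengths²: AB² = 26, AC² = 17, BC² = 25.
Since AB² = 26 < 25 + 17 = 42, the triangle is acute, so the smallest enclosing circle is the circumcircle.
Circumcentre = (-97/38, 87/38), r² = 5525/722.
Centre = (-97/38, 87/38).

(-97/38, 87/38)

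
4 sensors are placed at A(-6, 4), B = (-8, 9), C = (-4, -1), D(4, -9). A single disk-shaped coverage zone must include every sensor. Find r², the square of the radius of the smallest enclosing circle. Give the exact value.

A smallest enclosing disk is always determined by at most three of the input points on its boundary.
The farthest pair is B–D with squared distance 468. The circle on this segment as diameter has centre (-2, 0) and r² = 468/4 = 117.
Check A: distance² to centre = 32 ≤ 117, so it lies inside.
All remaining points lie in this disk, and no smaller disk contains both endpoints, so this is the minimum enclosing circle.

117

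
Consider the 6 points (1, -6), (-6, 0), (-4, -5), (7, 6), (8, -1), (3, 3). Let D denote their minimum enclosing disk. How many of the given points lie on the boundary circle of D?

A smallest enclosing disk is always determined by at most three of the input points on its boundary.
The farthest pair is (-4, -5)–(7, 6) with squared distance 242. The circle on this segment as diameter has centre (1.5, 0.5) and r² = 242/4 = 60.5.
Check (1, -6): distance² to centre = 42.5 ≤ 60.5, so it lies inside.
All remaining points lie in this disk, and no smaller disk contains both endpoints, so this is the minimum enclosing circle.
The points at distance exactly r from the centre are (-4, -5), (7, 6) — 2 points.

2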